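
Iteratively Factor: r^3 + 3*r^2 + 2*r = (r + 2)*(r^2 + r) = (r + 1)*(r + 2)*(r)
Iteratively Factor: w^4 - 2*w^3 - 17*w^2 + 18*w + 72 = (w - 3)*(w^3 + w^2 - 14*w - 24) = (w - 3)*(w + 2)*(w^2 - w - 12) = (w - 4)*(w - 3)*(w + 2)*(w + 3)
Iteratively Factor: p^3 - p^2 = (p - 1)*(p^2) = p*(p - 1)*(p)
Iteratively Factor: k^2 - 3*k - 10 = (k - 5)*(k + 2)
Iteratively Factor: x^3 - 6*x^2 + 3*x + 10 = (x - 5)*(x^2 - x - 2) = (x - 5)*(x + 1)*(x - 2)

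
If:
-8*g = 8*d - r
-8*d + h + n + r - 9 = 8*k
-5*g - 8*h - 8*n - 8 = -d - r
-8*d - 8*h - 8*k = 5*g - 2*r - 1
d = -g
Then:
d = 32*n/7 + 76/7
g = -32*n/7 - 76/7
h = 17*n/7 + 50/7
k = -29*n/7 - 621/56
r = 0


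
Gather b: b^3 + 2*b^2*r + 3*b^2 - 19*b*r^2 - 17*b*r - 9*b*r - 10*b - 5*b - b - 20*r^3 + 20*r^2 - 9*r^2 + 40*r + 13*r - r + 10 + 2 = b^3 + b^2*(2*r + 3) + b*(-19*r^2 - 26*r - 16) - 20*r^3 + 11*r^2 + 52*r + 12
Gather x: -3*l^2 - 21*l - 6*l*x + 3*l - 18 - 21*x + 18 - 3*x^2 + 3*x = -3*l^2 - 18*l - 3*x^2 + x*(-6*l - 18)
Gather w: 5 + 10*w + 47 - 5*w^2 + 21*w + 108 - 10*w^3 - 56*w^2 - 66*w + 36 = -10*w^3 - 61*w^2 - 35*w + 196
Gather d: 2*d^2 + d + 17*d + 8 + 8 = 2*d^2 + 18*d + 16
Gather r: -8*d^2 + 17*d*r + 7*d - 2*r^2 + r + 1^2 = -8*d^2 + 7*d - 2*r^2 + r*(17*d + 1) + 1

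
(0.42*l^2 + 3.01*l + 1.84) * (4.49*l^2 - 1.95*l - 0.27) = 1.8858*l^4 + 12.6959*l^3 + 2.2787*l^2 - 4.4007*l - 0.4968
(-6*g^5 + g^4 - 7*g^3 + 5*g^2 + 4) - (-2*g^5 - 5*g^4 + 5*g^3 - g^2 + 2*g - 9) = -4*g^5 + 6*g^4 - 12*g^3 + 6*g^2 - 2*g + 13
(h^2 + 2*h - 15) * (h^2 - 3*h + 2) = h^4 - h^3 - 19*h^2 + 49*h - 30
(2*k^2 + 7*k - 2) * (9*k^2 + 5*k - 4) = 18*k^4 + 73*k^3 + 9*k^2 - 38*k + 8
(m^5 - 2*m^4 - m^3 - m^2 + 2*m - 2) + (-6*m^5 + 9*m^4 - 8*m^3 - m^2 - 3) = -5*m^5 + 7*m^4 - 9*m^3 - 2*m^2 + 2*m - 5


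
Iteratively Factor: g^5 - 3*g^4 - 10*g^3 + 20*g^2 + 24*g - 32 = (g - 4)*(g^4 + g^3 - 6*g^2 - 4*g + 8) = (g - 4)*(g - 1)*(g^3 + 2*g^2 - 4*g - 8) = (g - 4)*(g - 1)*(g + 2)*(g^2 - 4) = (g - 4)*(g - 2)*(g - 1)*(g + 2)*(g + 2)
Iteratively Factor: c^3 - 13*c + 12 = (c - 1)*(c^2 + c - 12) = (c - 1)*(c + 4)*(c - 3)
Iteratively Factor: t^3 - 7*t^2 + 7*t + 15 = (t - 5)*(t^2 - 2*t - 3) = (t - 5)*(t + 1)*(t - 3)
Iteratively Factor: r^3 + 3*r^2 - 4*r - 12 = (r - 2)*(r^2 + 5*r + 6) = (r - 2)*(r + 2)*(r + 3)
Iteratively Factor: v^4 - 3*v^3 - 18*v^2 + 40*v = (v)*(v^3 - 3*v^2 - 18*v + 40) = v*(v - 5)*(v^2 + 2*v - 8) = v*(v - 5)*(v + 4)*(v - 2)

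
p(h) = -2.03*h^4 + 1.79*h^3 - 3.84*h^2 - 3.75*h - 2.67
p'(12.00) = -13353.99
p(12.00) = -39601.59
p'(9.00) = -5557.38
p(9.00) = -12361.38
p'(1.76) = -44.90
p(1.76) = -30.88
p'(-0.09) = -3.01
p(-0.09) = -2.37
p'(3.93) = -443.86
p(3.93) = -452.31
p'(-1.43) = 41.96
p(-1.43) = -18.88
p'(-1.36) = 37.05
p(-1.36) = -16.12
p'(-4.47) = 863.11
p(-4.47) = -1032.96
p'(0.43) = -6.71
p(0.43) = -4.92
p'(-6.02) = 2008.61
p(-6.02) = -3175.91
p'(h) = -8.12*h^3 + 5.37*h^2 - 7.68*h - 3.75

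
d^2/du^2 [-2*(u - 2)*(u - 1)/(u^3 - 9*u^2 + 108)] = 4*(-u^4 - 3*u^3 - 93*u^2 + 135*u - 378)/(u^7 - 15*u^6 + 27*u^5 + 459*u^4 - 1296*u^3 - 5832*u^2 + 11664*u + 34992)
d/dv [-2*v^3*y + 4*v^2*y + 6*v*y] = 2*y*(-3*v^2 + 4*v + 3)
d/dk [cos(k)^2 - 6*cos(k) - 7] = 2*(3 - cos(k))*sin(k)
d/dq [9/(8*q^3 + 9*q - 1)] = 27*(-8*q^2 - 3)/(8*q^3 + 9*q - 1)^2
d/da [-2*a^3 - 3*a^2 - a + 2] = -6*a^2 - 6*a - 1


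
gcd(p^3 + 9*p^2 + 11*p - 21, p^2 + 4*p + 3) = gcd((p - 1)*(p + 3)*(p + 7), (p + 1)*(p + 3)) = p + 3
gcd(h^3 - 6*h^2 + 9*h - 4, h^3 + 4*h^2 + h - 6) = h - 1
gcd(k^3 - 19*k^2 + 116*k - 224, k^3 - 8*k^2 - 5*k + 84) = k^2 - 11*k + 28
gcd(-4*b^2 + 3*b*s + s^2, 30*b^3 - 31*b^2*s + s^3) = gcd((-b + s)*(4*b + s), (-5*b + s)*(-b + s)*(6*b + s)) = -b + s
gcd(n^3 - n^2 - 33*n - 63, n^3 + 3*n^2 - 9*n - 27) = n^2 + 6*n + 9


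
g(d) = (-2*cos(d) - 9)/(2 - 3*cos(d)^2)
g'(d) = 2*sin(d)/(2 - 3*cos(d)^2) - 6*(-2*cos(d) - 9)*sin(d)*cos(d)/(2 - 3*cos(d)^2)^2 = 2*(3*cos(d)^2 + 27*cos(d) + 2)*sin(d)/(3*sin(d)^2 - 1)^2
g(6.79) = 36.66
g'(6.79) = 315.11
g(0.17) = 12.00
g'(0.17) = 12.77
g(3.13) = 7.00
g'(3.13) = -0.51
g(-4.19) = -6.39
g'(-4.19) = -11.84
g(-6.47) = 12.23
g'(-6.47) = -14.52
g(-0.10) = 11.33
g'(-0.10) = -6.75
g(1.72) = -4.50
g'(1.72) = -1.03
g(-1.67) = -4.47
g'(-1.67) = 0.33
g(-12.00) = 78.43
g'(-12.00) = 1555.78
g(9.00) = 14.63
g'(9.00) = -68.90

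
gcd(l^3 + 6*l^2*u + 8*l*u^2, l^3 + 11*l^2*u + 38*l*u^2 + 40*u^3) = l^2 + 6*l*u + 8*u^2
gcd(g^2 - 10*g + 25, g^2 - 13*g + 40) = g - 5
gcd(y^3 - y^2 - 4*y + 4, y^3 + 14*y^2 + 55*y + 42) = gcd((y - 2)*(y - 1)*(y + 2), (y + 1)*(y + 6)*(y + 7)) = 1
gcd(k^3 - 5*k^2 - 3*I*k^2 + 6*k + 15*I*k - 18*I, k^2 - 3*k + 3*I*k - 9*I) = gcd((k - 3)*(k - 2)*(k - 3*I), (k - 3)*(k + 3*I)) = k - 3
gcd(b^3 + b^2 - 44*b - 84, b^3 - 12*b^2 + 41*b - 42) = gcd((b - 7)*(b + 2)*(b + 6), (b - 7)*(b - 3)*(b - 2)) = b - 7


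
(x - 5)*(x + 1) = x^2 - 4*x - 5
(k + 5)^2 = k^2 + 10*k + 25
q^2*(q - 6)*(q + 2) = q^4 - 4*q^3 - 12*q^2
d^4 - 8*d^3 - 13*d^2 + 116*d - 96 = (d - 8)*(d - 3)*(d - 1)*(d + 4)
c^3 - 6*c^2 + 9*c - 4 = (c - 4)*(c - 1)^2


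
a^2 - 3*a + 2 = (a - 2)*(a - 1)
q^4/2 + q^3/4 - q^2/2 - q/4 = q*(q/2 + 1/2)*(q - 1)*(q + 1/2)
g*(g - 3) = g^2 - 3*g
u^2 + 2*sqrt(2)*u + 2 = (u + sqrt(2))^2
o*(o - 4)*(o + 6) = o^3 + 2*o^2 - 24*o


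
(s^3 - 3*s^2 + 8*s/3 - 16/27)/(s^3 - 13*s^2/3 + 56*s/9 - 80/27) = (3*s - 1)/(3*s - 5)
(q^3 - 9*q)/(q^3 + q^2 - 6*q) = (q - 3)/(q - 2)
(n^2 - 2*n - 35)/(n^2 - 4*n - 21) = (n + 5)/(n + 3)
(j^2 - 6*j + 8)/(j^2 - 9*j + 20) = (j - 2)/(j - 5)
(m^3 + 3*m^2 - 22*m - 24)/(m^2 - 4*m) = m + 7 + 6/m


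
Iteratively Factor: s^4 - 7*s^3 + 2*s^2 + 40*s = (s + 2)*(s^3 - 9*s^2 + 20*s) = s*(s + 2)*(s^2 - 9*s + 20) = s*(s - 4)*(s + 2)*(s - 5)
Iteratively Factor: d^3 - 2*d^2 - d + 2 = (d - 2)*(d^2 - 1) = (d - 2)*(d - 1)*(d + 1)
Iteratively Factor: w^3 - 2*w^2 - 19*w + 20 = (w + 4)*(w^2 - 6*w + 5) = (w - 1)*(w + 4)*(w - 5)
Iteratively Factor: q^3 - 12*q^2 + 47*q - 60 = (q - 4)*(q^2 - 8*q + 15) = (q - 4)*(q - 3)*(q - 5)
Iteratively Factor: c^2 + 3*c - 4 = (c - 1)*(c + 4)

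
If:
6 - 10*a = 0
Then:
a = 3/5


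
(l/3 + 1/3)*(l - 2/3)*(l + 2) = l^3/3 + 7*l^2/9 - 4/9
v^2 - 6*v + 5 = (v - 5)*(v - 1)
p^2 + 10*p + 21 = (p + 3)*(p + 7)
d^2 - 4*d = d*(d - 4)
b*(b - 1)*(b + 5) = b^3 + 4*b^2 - 5*b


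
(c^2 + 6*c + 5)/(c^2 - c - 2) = (c + 5)/(c - 2)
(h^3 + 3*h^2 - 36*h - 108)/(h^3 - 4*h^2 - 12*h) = (h^2 + 9*h + 18)/(h*(h + 2))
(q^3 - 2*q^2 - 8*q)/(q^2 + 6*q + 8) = q*(q - 4)/(q + 4)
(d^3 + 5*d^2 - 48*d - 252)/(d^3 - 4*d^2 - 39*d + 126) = (d + 6)/(d - 3)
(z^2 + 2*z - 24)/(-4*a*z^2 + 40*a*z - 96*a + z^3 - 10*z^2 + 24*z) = (z + 6)/(-4*a*z + 24*a + z^2 - 6*z)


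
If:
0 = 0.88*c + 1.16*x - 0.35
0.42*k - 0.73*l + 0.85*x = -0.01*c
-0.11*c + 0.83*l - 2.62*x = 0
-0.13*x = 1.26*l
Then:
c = 0.42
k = 0.03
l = 0.00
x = -0.02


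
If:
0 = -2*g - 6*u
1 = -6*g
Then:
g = -1/6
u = 1/18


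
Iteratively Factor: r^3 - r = (r - 1)*(r^2 + r) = (r - 1)*(r + 1)*(r)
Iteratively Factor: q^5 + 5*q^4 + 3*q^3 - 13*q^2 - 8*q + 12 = (q + 3)*(q^4 + 2*q^3 - 3*q^2 - 4*q + 4) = (q - 1)*(q + 3)*(q^3 + 3*q^2 - 4) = (q - 1)*(q + 2)*(q + 3)*(q^2 + q - 2) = (q - 1)*(q + 2)^2*(q + 3)*(q - 1)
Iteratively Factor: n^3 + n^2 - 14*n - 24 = (n + 2)*(n^2 - n - 12) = (n - 4)*(n + 2)*(n + 3)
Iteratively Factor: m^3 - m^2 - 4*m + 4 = (m - 1)*(m^2 - 4) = (m - 1)*(m + 2)*(m - 2)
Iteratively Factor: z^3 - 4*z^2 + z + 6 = (z - 2)*(z^2 - 2*z - 3) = (z - 3)*(z - 2)*(z + 1)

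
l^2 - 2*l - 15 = (l - 5)*(l + 3)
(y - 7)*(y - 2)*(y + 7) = y^3 - 2*y^2 - 49*y + 98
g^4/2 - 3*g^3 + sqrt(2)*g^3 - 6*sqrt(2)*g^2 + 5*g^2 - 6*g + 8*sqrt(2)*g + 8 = (g - 4)*(g - 2)*(sqrt(2)*g/2 + 1)^2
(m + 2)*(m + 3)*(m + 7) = m^3 + 12*m^2 + 41*m + 42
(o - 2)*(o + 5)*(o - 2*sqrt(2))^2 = o^4 - 4*sqrt(2)*o^3 + 3*o^3 - 12*sqrt(2)*o^2 - 2*o^2 + 24*o + 40*sqrt(2)*o - 80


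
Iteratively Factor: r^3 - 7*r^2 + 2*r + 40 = (r - 5)*(r^2 - 2*r - 8) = (r - 5)*(r + 2)*(r - 4)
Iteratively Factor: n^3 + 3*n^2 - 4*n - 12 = (n + 3)*(n^2 - 4) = (n + 2)*(n + 3)*(n - 2)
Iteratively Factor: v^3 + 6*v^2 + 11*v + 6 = (v + 2)*(v^2 + 4*v + 3) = (v + 2)*(v + 3)*(v + 1)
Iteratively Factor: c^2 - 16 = (c - 4)*(c + 4)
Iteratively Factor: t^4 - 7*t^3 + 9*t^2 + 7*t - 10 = (t + 1)*(t^3 - 8*t^2 + 17*t - 10) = (t - 5)*(t + 1)*(t^2 - 3*t + 2) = (t - 5)*(t - 1)*(t + 1)*(t - 2)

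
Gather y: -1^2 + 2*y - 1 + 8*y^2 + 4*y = 8*y^2 + 6*y - 2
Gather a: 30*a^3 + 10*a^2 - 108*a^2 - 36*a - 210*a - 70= 30*a^3 - 98*a^2 - 246*a - 70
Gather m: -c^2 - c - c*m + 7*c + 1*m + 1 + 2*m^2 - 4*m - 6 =-c^2 + 6*c + 2*m^2 + m*(-c - 3) - 5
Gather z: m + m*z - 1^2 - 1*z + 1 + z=m*z + m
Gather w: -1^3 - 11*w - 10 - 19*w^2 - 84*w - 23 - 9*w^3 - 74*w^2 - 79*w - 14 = -9*w^3 - 93*w^2 - 174*w - 48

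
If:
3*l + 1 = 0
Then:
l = -1/3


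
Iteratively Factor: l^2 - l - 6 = (l - 3)*(l + 2)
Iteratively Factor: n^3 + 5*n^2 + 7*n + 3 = (n + 3)*(n^2 + 2*n + 1) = (n + 1)*(n + 3)*(n + 1)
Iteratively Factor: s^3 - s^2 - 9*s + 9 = (s - 3)*(s^2 + 2*s - 3) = (s - 3)*(s - 1)*(s + 3)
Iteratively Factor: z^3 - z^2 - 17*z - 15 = (z - 5)*(z^2 + 4*z + 3) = (z - 5)*(z + 3)*(z + 1)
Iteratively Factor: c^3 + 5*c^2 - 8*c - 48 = (c + 4)*(c^2 + c - 12) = (c - 3)*(c + 4)*(c + 4)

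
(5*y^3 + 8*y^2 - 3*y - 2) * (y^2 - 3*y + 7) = 5*y^5 - 7*y^4 + 8*y^3 + 63*y^2 - 15*y - 14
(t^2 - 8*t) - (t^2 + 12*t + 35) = -20*t - 35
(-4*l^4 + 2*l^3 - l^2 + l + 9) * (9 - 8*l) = 32*l^5 - 52*l^4 + 26*l^3 - 17*l^2 - 63*l + 81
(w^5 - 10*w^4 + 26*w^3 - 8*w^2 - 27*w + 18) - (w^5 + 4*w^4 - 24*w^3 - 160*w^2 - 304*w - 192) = -14*w^4 + 50*w^3 + 152*w^2 + 277*w + 210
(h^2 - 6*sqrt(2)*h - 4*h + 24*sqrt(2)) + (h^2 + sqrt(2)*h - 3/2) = 2*h^2 - 5*sqrt(2)*h - 4*h - 3/2 + 24*sqrt(2)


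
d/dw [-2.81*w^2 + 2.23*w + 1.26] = 2.23 - 5.62*w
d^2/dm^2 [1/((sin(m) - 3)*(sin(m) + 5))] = (-4*sin(m)^4 - 6*sin(m)^3 - 58*sin(m)^2 - 18*sin(m) + 38)/((sin(m) - 3)^3*(sin(m) + 5)^3)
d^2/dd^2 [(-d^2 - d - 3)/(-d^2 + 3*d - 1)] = 4*(2*d^3 + 3*d^2 - 15*d + 14)/(d^6 - 9*d^5 + 30*d^4 - 45*d^3 + 30*d^2 - 9*d + 1)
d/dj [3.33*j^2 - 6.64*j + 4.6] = 6.66*j - 6.64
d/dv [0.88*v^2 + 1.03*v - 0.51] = 1.76*v + 1.03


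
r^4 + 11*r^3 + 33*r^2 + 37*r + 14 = (r + 1)^2*(r + 2)*(r + 7)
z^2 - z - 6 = (z - 3)*(z + 2)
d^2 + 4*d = d*(d + 4)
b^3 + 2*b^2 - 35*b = b*(b - 5)*(b + 7)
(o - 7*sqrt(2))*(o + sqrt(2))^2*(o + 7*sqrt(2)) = o^4 + 2*sqrt(2)*o^3 - 96*o^2 - 196*sqrt(2)*o - 196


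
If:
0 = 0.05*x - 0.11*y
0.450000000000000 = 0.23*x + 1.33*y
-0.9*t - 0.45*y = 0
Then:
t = -0.12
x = 0.54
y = 0.25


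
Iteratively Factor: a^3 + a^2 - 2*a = (a)*(a^2 + a - 2) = a*(a - 1)*(a + 2)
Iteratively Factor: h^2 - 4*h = (h)*(h - 4)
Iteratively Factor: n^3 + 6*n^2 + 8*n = (n)*(n^2 + 6*n + 8) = n*(n + 4)*(n + 2)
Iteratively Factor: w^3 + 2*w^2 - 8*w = (w)*(w^2 + 2*w - 8) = w*(w - 2)*(w + 4)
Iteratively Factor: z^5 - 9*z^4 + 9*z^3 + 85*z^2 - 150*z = (z - 5)*(z^4 - 4*z^3 - 11*z^2 + 30*z) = (z - 5)^2*(z^3 + z^2 - 6*z) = (z - 5)^2*(z - 2)*(z^2 + 3*z) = z*(z - 5)^2*(z - 2)*(z + 3)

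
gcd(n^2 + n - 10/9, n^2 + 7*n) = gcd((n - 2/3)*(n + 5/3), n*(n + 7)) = 1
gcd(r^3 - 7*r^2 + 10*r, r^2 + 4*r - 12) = r - 2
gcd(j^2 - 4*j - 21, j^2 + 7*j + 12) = j + 3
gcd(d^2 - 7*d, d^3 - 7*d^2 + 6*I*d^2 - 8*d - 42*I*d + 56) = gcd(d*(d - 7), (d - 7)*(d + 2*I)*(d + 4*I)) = d - 7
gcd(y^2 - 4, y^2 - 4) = y^2 - 4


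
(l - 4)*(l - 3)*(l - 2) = l^3 - 9*l^2 + 26*l - 24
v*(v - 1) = v^2 - v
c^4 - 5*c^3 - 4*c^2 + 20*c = c*(c - 5)*(c - 2)*(c + 2)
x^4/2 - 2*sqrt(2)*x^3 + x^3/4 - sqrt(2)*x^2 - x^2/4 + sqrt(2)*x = x*(x/2 + 1/2)*(x - 1/2)*(x - 4*sqrt(2))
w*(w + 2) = w^2 + 2*w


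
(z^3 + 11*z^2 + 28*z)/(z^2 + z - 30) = z*(z^2 + 11*z + 28)/(z^2 + z - 30)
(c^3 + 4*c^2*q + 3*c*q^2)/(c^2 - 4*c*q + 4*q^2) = c*(c^2 + 4*c*q + 3*q^2)/(c^2 - 4*c*q + 4*q^2)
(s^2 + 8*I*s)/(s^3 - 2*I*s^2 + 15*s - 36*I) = s*(s + 8*I)/(s^3 - 2*I*s^2 + 15*s - 36*I)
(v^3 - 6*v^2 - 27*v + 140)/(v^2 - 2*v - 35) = v - 4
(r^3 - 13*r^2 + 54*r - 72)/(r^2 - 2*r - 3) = (r^2 - 10*r + 24)/(r + 1)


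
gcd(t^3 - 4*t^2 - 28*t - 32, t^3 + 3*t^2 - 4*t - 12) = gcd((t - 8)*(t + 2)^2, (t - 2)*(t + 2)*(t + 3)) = t + 2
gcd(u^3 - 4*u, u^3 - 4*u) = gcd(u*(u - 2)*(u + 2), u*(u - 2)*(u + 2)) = u^3 - 4*u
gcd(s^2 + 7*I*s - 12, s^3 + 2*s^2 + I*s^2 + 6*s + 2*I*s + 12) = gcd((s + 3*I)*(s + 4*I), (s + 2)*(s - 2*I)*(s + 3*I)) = s + 3*I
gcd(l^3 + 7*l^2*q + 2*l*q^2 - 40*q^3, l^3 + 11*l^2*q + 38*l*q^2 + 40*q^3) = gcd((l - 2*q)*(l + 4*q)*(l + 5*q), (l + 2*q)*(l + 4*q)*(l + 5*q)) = l^2 + 9*l*q + 20*q^2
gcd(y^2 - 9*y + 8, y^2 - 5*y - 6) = 1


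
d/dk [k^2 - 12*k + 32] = 2*k - 12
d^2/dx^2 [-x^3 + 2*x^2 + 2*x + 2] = 4 - 6*x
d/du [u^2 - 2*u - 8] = 2*u - 2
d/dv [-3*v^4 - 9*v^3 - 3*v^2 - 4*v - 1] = -12*v^3 - 27*v^2 - 6*v - 4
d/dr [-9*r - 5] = -9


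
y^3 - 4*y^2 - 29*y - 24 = (y - 8)*(y + 1)*(y + 3)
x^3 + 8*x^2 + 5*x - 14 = (x - 1)*(x + 2)*(x + 7)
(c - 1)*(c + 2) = c^2 + c - 2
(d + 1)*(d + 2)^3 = d^4 + 7*d^3 + 18*d^2 + 20*d + 8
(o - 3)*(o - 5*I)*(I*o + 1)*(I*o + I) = -o^4 + 2*o^3 + 6*I*o^3 + 8*o^2 - 12*I*o^2 - 10*o - 18*I*o - 15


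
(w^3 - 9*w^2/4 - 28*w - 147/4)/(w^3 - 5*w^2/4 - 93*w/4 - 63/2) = (w - 7)/(w - 6)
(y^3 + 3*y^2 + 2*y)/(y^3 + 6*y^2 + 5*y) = (y + 2)/(y + 5)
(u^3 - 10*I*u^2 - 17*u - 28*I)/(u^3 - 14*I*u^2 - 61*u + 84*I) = (u + I)/(u - 3*I)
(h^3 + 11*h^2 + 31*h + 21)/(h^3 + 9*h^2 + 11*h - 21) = (h + 1)/(h - 1)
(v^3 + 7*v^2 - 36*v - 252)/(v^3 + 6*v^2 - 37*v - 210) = (v + 6)/(v + 5)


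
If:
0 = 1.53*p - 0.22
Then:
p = 0.14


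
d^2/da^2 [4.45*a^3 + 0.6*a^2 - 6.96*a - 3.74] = 26.7*a + 1.2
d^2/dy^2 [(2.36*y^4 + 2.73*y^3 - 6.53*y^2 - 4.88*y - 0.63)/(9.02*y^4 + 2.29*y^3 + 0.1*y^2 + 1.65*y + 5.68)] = (-9.09494701772928e-13*y^10 + 346.732407999998*y^9 - 3200.472792*y^8 - 6010.020588*y^7 - 5700.74557*y^6 - 3004.683402*y^5 + 8177.044074*y^4 + 6554.289854*y^3 + 2224.145886*y^2 + 593.632668*y - 332.590894)/(733.870808*y^12 + 558.945948*y^11 + 166.313466*y^10 + 427.136449*y^9 + 1592.717466*y^8 + 738.906459*y^7 + 196.038574*y^6 + 533.770035*y^5 + 1002.778974*y^4 + 231.758013*y^3 + 56.07012*y^2 + 159.69888*y + 183.250432)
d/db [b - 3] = 1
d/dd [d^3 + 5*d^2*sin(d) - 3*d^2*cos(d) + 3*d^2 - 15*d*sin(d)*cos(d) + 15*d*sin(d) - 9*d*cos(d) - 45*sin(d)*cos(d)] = 3*d^2*sin(d) + 5*d^2*cos(d) + 3*d^2 + 19*d*sin(d) + 9*d*cos(d) - 15*d*cos(2*d) + 6*d + 15*sin(d) - 15*sin(2*d)/2 - 9*cos(d) - 45*cos(2*d)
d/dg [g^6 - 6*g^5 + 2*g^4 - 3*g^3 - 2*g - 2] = 6*g^5 - 30*g^4 + 8*g^3 - 9*g^2 - 2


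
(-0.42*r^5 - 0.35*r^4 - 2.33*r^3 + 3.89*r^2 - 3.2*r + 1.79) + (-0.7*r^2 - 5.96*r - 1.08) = -0.42*r^5 - 0.35*r^4 - 2.33*r^3 + 3.19*r^2 - 9.16*r + 0.71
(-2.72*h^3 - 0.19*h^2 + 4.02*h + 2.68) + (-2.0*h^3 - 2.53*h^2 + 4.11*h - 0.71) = -4.72*h^3 - 2.72*h^2 + 8.13*h + 1.97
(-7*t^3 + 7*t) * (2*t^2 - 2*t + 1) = -14*t^5 + 14*t^4 + 7*t^3 - 14*t^2 + 7*t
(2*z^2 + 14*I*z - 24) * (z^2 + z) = 2*z^4 + 2*z^3 + 14*I*z^3 - 24*z^2 + 14*I*z^2 - 24*z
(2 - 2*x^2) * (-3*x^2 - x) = 6*x^4 + 2*x^3 - 6*x^2 - 2*x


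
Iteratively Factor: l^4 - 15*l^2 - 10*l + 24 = (l - 4)*(l^3 + 4*l^2 + l - 6) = (l - 4)*(l + 3)*(l^2 + l - 2) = (l - 4)*(l - 1)*(l + 3)*(l + 2)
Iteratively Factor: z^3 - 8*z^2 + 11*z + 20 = (z - 5)*(z^2 - 3*z - 4) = (z - 5)*(z + 1)*(z - 4)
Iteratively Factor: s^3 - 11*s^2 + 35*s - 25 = (s - 5)*(s^2 - 6*s + 5) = (s - 5)^2*(s - 1)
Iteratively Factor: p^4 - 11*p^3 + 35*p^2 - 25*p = (p)*(p^3 - 11*p^2 + 35*p - 25) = p*(p - 5)*(p^2 - 6*p + 5) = p*(p - 5)*(p - 1)*(p - 5)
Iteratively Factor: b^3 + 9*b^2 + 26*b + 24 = (b + 4)*(b^2 + 5*b + 6) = (b + 2)*(b + 4)*(b + 3)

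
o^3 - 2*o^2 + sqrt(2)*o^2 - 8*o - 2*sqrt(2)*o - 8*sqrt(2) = (o - 4)*(o + 2)*(o + sqrt(2))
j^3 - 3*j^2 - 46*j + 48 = (j - 8)*(j - 1)*(j + 6)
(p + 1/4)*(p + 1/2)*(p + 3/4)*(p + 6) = p^4 + 15*p^3/2 + 155*p^2/16 + 135*p/32 + 9/16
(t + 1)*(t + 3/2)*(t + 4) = t^3 + 13*t^2/2 + 23*t/2 + 6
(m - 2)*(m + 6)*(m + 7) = m^3 + 11*m^2 + 16*m - 84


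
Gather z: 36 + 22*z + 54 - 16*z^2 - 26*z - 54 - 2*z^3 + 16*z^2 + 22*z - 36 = -2*z^3 + 18*z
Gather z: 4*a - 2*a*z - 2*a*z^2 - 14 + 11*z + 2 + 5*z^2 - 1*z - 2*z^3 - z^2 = 4*a - 2*z^3 + z^2*(4 - 2*a) + z*(10 - 2*a) - 12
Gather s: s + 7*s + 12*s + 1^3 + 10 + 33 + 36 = 20*s + 80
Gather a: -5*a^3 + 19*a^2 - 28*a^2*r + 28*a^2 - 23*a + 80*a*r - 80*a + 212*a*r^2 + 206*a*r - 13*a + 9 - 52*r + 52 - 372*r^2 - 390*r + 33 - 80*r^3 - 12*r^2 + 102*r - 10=-5*a^3 + a^2*(47 - 28*r) + a*(212*r^2 + 286*r - 116) - 80*r^3 - 384*r^2 - 340*r + 84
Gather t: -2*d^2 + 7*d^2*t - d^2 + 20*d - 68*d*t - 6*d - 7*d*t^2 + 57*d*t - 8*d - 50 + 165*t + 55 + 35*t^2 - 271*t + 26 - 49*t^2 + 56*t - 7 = -3*d^2 + 6*d + t^2*(-7*d - 14) + t*(7*d^2 - 11*d - 50) + 24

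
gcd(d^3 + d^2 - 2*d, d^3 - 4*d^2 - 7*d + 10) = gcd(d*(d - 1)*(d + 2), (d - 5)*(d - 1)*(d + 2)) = d^2 + d - 2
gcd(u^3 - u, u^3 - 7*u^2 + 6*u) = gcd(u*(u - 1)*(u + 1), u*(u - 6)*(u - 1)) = u^2 - u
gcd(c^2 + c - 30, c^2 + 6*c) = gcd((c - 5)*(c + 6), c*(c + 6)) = c + 6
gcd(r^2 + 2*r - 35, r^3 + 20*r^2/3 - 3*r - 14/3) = r + 7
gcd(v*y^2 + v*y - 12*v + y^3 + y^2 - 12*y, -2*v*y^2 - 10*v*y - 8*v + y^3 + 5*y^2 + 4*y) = y + 4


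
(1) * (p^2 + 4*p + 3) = p^2 + 4*p + 3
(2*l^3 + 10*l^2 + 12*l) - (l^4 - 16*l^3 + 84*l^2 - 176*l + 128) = -l^4 + 18*l^3 - 74*l^2 + 188*l - 128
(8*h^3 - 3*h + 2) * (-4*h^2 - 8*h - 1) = -32*h^5 - 64*h^4 + 4*h^3 + 16*h^2 - 13*h - 2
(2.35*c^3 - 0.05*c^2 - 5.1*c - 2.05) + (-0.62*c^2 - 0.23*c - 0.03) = 2.35*c^3 - 0.67*c^2 - 5.33*c - 2.08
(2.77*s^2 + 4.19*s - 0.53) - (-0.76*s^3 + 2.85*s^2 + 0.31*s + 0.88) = 0.76*s^3 - 0.0800000000000001*s^2 + 3.88*s - 1.41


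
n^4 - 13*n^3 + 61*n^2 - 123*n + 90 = (n - 5)*(n - 3)^2*(n - 2)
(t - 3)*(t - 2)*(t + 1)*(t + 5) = t^4 + t^3 - 19*t^2 + 11*t + 30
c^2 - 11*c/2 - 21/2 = (c - 7)*(c + 3/2)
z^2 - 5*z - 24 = (z - 8)*(z + 3)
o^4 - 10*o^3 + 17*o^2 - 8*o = o*(o - 8)*(o - 1)^2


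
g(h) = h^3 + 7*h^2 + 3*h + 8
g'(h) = 3*h^2 + 14*h + 3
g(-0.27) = 7.68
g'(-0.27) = -0.56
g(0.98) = 18.60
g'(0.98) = 19.60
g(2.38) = 68.27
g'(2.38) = 53.31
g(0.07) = 8.24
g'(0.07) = 3.99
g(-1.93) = 21.10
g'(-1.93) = -12.85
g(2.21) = 59.61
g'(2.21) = 48.59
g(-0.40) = 7.86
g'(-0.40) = -2.12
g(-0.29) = 7.69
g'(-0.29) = -0.81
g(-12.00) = -748.00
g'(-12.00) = 267.00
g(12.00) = 2780.00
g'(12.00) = 603.00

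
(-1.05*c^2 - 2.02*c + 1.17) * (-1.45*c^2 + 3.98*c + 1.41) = 1.5225*c^4 - 1.25*c^3 - 11.2166*c^2 + 1.8084*c + 1.6497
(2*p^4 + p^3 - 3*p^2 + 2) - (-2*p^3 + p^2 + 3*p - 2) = 2*p^4 + 3*p^3 - 4*p^2 - 3*p + 4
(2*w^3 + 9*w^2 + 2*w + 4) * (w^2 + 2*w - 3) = 2*w^5 + 13*w^4 + 14*w^3 - 19*w^2 + 2*w - 12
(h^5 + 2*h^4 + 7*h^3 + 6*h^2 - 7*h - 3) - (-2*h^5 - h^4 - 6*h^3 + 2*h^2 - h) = 3*h^5 + 3*h^4 + 13*h^3 + 4*h^2 - 6*h - 3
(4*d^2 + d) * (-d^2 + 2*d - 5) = -4*d^4 + 7*d^3 - 18*d^2 - 5*d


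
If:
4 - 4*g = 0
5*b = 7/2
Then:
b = 7/10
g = 1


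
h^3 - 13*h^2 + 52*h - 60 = (h - 6)*(h - 5)*(h - 2)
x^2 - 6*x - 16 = (x - 8)*(x + 2)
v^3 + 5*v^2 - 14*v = v*(v - 2)*(v + 7)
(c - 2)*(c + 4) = c^2 + 2*c - 8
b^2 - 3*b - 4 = (b - 4)*(b + 1)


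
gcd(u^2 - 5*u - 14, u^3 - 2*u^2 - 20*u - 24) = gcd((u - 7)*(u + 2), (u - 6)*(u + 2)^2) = u + 2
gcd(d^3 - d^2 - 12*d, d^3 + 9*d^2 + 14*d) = d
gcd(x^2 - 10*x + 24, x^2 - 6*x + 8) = x - 4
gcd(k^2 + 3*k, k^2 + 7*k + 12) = k + 3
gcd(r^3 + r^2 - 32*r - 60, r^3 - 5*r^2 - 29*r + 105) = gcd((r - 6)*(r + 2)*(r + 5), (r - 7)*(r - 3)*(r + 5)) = r + 5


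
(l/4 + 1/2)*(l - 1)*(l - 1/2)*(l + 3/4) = l^4/4 + 5*l^3/16 - 17*l^2/32 - 7*l/32 + 3/16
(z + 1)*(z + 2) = z^2 + 3*z + 2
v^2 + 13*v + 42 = (v + 6)*(v + 7)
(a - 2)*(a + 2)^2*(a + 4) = a^4 + 6*a^3 + 4*a^2 - 24*a - 32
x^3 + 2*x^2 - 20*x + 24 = (x - 2)^2*(x + 6)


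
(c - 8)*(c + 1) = c^2 - 7*c - 8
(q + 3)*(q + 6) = q^2 + 9*q + 18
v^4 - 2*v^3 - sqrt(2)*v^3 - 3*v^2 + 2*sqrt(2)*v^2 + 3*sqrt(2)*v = v*(v - 3)*(v + 1)*(v - sqrt(2))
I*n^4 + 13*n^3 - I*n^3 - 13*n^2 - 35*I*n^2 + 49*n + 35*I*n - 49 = (n - 7*I)^2*(n + I)*(I*n - I)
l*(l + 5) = l^2 + 5*l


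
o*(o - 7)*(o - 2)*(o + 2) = o^4 - 7*o^3 - 4*o^2 + 28*o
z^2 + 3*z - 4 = (z - 1)*(z + 4)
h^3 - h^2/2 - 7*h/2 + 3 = (h - 3/2)*(h - 1)*(h + 2)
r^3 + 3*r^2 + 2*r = r*(r + 1)*(r + 2)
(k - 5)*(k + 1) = k^2 - 4*k - 5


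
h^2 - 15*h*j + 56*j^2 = (h - 8*j)*(h - 7*j)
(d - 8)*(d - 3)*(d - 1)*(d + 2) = d^4 - 10*d^3 + 11*d^2 + 46*d - 48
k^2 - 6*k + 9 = (k - 3)^2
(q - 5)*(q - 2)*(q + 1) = q^3 - 6*q^2 + 3*q + 10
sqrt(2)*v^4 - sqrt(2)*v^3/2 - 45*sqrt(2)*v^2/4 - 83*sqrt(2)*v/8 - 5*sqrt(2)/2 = (v - 4)*(v + 1/2)*(v + 5/2)*(sqrt(2)*v + sqrt(2)/2)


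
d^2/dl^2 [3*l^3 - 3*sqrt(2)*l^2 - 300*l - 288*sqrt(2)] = 18*l - 6*sqrt(2)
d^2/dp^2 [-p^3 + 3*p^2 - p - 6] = 6 - 6*p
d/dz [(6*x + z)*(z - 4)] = 6*x + 2*z - 4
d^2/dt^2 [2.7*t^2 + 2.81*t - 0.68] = 5.40000000000000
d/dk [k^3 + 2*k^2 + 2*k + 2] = 3*k^2 + 4*k + 2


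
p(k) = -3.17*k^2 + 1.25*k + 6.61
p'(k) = 1.25 - 6.34*k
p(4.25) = -45.34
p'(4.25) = -25.70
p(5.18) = -71.97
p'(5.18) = -31.59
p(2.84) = -15.41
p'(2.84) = -16.76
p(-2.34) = -13.67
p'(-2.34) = 16.09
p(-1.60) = -3.51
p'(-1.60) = 11.39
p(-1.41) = -1.45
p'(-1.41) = 10.19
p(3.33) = -24.38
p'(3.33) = -19.86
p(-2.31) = -13.19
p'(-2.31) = 15.90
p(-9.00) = -261.41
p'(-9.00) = 58.31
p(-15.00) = -725.39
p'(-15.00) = 96.35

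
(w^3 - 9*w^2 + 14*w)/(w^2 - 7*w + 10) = w*(w - 7)/(w - 5)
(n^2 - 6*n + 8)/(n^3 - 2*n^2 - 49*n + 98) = (n - 4)/(n^2 - 49)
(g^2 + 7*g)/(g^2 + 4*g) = (g + 7)/(g + 4)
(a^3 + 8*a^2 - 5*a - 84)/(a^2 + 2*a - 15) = (a^2 + 11*a + 28)/(a + 5)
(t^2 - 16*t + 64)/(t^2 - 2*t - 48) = (t - 8)/(t + 6)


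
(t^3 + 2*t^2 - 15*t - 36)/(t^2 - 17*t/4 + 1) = 4*(t^2 + 6*t + 9)/(4*t - 1)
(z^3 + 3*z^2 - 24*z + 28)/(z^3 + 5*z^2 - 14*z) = (z - 2)/z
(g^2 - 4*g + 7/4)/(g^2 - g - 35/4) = (2*g - 1)/(2*g + 5)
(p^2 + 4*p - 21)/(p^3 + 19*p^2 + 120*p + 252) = (p - 3)/(p^2 + 12*p + 36)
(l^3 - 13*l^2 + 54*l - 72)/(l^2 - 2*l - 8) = (l^2 - 9*l + 18)/(l + 2)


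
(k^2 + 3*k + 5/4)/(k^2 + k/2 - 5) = (k + 1/2)/(k - 2)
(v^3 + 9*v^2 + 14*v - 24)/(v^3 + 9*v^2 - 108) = (v^2 + 3*v - 4)/(v^2 + 3*v - 18)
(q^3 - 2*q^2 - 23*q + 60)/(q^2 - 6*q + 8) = (q^2 + 2*q - 15)/(q - 2)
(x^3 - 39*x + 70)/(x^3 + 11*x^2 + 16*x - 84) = (x - 5)/(x + 6)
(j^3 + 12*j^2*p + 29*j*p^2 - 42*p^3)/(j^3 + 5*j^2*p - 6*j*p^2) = (j + 7*p)/j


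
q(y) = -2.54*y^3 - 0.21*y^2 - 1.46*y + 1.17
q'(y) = -7.62*y^2 - 0.42*y - 1.46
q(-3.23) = 89.29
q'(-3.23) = -79.60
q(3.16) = -85.69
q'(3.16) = -78.88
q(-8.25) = 1425.17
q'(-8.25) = -516.63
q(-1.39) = 9.62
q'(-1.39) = -15.60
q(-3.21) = 87.71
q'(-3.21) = -78.63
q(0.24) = 0.77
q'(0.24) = -2.00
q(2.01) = -23.24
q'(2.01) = -33.09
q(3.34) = -100.69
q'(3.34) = -87.87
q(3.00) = -73.68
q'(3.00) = -71.30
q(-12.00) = 4377.57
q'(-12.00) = -1093.70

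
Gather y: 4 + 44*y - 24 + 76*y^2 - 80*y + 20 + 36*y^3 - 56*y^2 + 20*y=36*y^3 + 20*y^2 - 16*y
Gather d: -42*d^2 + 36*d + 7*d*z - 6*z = -42*d^2 + d*(7*z + 36) - 6*z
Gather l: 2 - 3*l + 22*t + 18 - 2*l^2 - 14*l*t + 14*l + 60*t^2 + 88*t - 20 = -2*l^2 + l*(11 - 14*t) + 60*t^2 + 110*t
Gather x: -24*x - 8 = -24*x - 8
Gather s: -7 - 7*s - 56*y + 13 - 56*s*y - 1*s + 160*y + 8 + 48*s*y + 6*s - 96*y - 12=s*(-8*y - 2) + 8*y + 2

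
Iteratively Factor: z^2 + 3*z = (z)*(z + 3)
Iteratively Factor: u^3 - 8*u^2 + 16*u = (u - 4)*(u^2 - 4*u) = (u - 4)^2*(u)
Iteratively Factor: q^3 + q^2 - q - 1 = (q + 1)*(q^2 - 1) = (q + 1)^2*(q - 1)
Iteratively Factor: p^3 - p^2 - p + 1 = (p - 1)*(p^2 - 1) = (p - 1)*(p + 1)*(p - 1)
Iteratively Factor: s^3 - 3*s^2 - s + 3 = (s - 3)*(s^2 - 1) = (s - 3)*(s - 1)*(s + 1)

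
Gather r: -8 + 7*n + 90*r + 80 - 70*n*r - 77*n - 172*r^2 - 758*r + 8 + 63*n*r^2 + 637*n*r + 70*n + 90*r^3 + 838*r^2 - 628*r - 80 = 90*r^3 + r^2*(63*n + 666) + r*(567*n - 1296)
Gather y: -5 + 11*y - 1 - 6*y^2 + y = -6*y^2 + 12*y - 6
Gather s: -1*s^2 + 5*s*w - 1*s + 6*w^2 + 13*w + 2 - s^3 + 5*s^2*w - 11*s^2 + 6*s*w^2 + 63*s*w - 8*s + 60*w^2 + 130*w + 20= -s^3 + s^2*(5*w - 12) + s*(6*w^2 + 68*w - 9) + 66*w^2 + 143*w + 22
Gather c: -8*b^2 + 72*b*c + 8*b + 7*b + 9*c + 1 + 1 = -8*b^2 + 15*b + c*(72*b + 9) + 2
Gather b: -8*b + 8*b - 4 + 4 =0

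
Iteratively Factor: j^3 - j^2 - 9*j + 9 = (j - 1)*(j^2 - 9) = (j - 1)*(j + 3)*(j - 3)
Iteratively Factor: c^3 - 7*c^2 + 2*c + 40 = (c + 2)*(c^2 - 9*c + 20) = (c - 4)*(c + 2)*(c - 5)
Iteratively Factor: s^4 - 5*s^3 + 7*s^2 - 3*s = (s)*(s^3 - 5*s^2 + 7*s - 3) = s*(s - 1)*(s^2 - 4*s + 3) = s*(s - 3)*(s - 1)*(s - 1)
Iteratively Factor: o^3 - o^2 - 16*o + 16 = (o - 1)*(o^2 - 16) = (o - 4)*(o - 1)*(o + 4)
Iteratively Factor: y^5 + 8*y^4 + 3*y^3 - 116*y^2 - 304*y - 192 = (y + 3)*(y^4 + 5*y^3 - 12*y^2 - 80*y - 64) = (y + 1)*(y + 3)*(y^3 + 4*y^2 - 16*y - 64) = (y - 4)*(y + 1)*(y + 3)*(y^2 + 8*y + 16) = (y - 4)*(y + 1)*(y + 3)*(y + 4)*(y + 4)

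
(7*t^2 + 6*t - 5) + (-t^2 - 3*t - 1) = 6*t^2 + 3*t - 6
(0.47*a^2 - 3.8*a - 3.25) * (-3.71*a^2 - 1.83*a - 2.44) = -1.7437*a^4 + 13.2379*a^3 + 17.8647*a^2 + 15.2195*a + 7.93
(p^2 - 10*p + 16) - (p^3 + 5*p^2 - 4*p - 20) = -p^3 - 4*p^2 - 6*p + 36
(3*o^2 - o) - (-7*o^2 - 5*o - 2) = 10*o^2 + 4*o + 2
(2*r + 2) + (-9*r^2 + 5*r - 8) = -9*r^2 + 7*r - 6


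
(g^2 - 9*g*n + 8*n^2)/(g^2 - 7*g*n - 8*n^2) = (g - n)/(g + n)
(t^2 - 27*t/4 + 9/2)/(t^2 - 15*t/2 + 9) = (4*t - 3)/(2*(2*t - 3))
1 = 1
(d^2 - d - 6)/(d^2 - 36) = (d^2 - d - 6)/(d^2 - 36)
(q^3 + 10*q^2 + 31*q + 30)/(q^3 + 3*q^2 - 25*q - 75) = (q + 2)/(q - 5)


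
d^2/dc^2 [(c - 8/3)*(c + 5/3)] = 2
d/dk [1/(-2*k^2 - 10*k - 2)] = (k + 5/2)/(k^2 + 5*k + 1)^2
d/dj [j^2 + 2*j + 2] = 2*j + 2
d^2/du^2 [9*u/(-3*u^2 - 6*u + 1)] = 54*(-12*u*(u + 1)^2 + (3*u + 2)*(3*u^2 + 6*u - 1))/(3*u^2 + 6*u - 1)^3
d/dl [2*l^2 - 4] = 4*l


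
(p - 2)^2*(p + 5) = p^3 + p^2 - 16*p + 20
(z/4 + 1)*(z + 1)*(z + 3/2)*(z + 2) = z^4/4 + 17*z^3/8 + 49*z^2/8 + 29*z/4 + 3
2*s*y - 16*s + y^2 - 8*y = (2*s + y)*(y - 8)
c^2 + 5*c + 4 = (c + 1)*(c + 4)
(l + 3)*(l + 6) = l^2 + 9*l + 18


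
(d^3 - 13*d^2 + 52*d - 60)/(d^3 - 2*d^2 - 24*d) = (d^2 - 7*d + 10)/(d*(d + 4))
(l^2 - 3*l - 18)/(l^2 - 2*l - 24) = (l + 3)/(l + 4)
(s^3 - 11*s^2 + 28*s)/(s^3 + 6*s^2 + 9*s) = (s^2 - 11*s + 28)/(s^2 + 6*s + 9)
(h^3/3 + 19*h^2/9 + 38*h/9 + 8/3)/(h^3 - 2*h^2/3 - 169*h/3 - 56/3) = (3*h^3 + 19*h^2 + 38*h + 24)/(3*(3*h^3 - 2*h^2 - 169*h - 56))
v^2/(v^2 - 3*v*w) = v/(v - 3*w)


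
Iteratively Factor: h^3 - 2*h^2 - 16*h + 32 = (h + 4)*(h^2 - 6*h + 8) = (h - 4)*(h + 4)*(h - 2)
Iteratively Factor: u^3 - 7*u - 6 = (u + 2)*(u^2 - 2*u - 3) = (u - 3)*(u + 2)*(u + 1)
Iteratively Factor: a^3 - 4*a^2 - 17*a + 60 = (a + 4)*(a^2 - 8*a + 15) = (a - 3)*(a + 4)*(a - 5)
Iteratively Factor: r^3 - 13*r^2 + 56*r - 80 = (r - 4)*(r^2 - 9*r + 20) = (r - 4)^2*(r - 5)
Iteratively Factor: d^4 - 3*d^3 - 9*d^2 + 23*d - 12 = (d - 1)*(d^3 - 2*d^2 - 11*d + 12) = (d - 4)*(d - 1)*(d^2 + 2*d - 3) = (d - 4)*(d - 1)^2*(d + 3)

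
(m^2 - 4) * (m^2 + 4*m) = m^4 + 4*m^3 - 4*m^2 - 16*m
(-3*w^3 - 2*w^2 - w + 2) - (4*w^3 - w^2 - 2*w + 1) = -7*w^3 - w^2 + w + 1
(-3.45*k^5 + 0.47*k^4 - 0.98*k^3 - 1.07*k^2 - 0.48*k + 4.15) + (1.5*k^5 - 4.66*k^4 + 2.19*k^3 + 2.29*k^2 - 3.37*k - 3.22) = -1.95*k^5 - 4.19*k^4 + 1.21*k^3 + 1.22*k^2 - 3.85*k + 0.93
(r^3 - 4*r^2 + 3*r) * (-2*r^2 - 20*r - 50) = -2*r^5 - 12*r^4 + 24*r^3 + 140*r^2 - 150*r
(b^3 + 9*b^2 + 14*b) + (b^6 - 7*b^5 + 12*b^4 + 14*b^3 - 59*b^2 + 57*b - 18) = b^6 - 7*b^5 + 12*b^4 + 15*b^3 - 50*b^2 + 71*b - 18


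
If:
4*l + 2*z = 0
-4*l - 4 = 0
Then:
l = -1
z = 2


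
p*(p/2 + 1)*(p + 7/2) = p^3/2 + 11*p^2/4 + 7*p/2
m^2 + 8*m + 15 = (m + 3)*(m + 5)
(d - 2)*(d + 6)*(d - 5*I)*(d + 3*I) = d^4 + 4*d^3 - 2*I*d^3 + 3*d^2 - 8*I*d^2 + 60*d + 24*I*d - 180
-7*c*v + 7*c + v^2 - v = (-7*c + v)*(v - 1)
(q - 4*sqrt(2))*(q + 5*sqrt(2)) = q^2 + sqrt(2)*q - 40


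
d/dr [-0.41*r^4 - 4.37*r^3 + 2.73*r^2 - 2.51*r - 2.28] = -1.64*r^3 - 13.11*r^2 + 5.46*r - 2.51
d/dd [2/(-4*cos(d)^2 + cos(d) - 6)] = 2*(1 - 8*cos(d))*sin(d)/(4*sin(d)^2 + cos(d) - 10)^2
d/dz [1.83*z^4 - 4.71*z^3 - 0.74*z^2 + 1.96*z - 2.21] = 7.32*z^3 - 14.13*z^2 - 1.48*z + 1.96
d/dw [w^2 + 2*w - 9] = 2*w + 2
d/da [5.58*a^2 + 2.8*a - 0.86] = 11.16*a + 2.8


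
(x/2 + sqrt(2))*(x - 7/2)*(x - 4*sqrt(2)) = x^3/2 - 7*x^2/4 - sqrt(2)*x^2 - 8*x + 7*sqrt(2)*x/2 + 28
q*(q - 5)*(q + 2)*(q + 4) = q^4 + q^3 - 22*q^2 - 40*q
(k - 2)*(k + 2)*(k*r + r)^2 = k^4*r^2 + 2*k^3*r^2 - 3*k^2*r^2 - 8*k*r^2 - 4*r^2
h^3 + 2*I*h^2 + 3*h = h*(h - I)*(h + 3*I)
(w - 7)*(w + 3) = w^2 - 4*w - 21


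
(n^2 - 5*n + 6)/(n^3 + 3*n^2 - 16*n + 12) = (n - 3)/(n^2 + 5*n - 6)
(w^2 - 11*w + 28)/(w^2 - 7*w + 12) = (w - 7)/(w - 3)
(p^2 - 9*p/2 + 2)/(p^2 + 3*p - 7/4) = 2*(p - 4)/(2*p + 7)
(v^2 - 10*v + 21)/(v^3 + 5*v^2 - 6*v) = (v^2 - 10*v + 21)/(v*(v^2 + 5*v - 6))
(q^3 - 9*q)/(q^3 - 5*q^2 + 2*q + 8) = q*(q^2 - 9)/(q^3 - 5*q^2 + 2*q + 8)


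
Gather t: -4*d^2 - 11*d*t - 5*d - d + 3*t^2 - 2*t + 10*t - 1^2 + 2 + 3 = -4*d^2 - 6*d + 3*t^2 + t*(8 - 11*d) + 4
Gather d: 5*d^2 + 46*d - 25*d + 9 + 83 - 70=5*d^2 + 21*d + 22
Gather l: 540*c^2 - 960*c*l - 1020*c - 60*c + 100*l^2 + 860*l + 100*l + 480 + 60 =540*c^2 - 1080*c + 100*l^2 + l*(960 - 960*c) + 540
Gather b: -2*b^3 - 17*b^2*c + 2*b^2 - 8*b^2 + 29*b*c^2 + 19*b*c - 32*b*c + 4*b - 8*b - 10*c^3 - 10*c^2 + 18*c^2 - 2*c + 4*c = -2*b^3 + b^2*(-17*c - 6) + b*(29*c^2 - 13*c - 4) - 10*c^3 + 8*c^2 + 2*c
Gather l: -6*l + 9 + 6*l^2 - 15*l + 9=6*l^2 - 21*l + 18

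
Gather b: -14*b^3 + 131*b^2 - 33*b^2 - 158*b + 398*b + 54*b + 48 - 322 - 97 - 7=-14*b^3 + 98*b^2 + 294*b - 378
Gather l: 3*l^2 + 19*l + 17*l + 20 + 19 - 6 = 3*l^2 + 36*l + 33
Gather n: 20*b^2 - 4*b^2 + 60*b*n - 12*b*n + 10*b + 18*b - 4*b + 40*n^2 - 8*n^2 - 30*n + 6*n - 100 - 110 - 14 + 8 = 16*b^2 + 24*b + 32*n^2 + n*(48*b - 24) - 216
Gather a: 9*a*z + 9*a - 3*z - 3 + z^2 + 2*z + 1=a*(9*z + 9) + z^2 - z - 2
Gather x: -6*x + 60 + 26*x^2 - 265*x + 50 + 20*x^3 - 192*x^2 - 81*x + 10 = 20*x^3 - 166*x^2 - 352*x + 120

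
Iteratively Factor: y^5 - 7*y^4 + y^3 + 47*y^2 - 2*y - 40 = (y - 5)*(y^4 - 2*y^3 - 9*y^2 + 2*y + 8) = (y - 5)*(y - 1)*(y^3 - y^2 - 10*y - 8) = (y - 5)*(y - 4)*(y - 1)*(y^2 + 3*y + 2) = (y - 5)*(y - 4)*(y - 1)*(y + 2)*(y + 1)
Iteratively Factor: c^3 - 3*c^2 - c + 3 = (c - 1)*(c^2 - 2*c - 3) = (c - 3)*(c - 1)*(c + 1)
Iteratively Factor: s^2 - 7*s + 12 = (s - 3)*(s - 4)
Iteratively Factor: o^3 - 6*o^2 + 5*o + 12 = (o + 1)*(o^2 - 7*o + 12) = (o - 3)*(o + 1)*(o - 4)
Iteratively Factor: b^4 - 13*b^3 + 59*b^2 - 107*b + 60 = (b - 1)*(b^3 - 12*b^2 + 47*b - 60) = (b - 4)*(b - 1)*(b^2 - 8*b + 15) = (b - 5)*(b - 4)*(b - 1)*(b - 3)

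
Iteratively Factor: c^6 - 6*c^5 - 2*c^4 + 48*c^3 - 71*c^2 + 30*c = (c - 2)*(c^5 - 4*c^4 - 10*c^3 + 28*c^2 - 15*c) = (c - 5)*(c - 2)*(c^4 + c^3 - 5*c^2 + 3*c) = c*(c - 5)*(c - 2)*(c^3 + c^2 - 5*c + 3) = c*(c - 5)*(c - 2)*(c - 1)*(c^2 + 2*c - 3) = c*(c - 5)*(c - 2)*(c - 1)*(c + 3)*(c - 1)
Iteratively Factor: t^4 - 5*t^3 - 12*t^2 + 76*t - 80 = (t + 4)*(t^3 - 9*t^2 + 24*t - 20) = (t - 5)*(t + 4)*(t^2 - 4*t + 4) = (t - 5)*(t - 2)*(t + 4)*(t - 2)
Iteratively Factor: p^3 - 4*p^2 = (p)*(p^2 - 4*p) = p*(p - 4)*(p)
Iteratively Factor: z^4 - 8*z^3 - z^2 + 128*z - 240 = (z - 3)*(z^3 - 5*z^2 - 16*z + 80) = (z - 5)*(z - 3)*(z^2 - 16) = (z - 5)*(z - 3)*(z + 4)*(z - 4)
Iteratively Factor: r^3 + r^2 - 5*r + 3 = (r + 3)*(r^2 - 2*r + 1) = (r - 1)*(r + 3)*(r - 1)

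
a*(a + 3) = a^2 + 3*a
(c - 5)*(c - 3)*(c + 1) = c^3 - 7*c^2 + 7*c + 15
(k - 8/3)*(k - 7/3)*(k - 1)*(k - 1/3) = k^4 - 19*k^3/3 + 119*k^2/9 - 269*k/27 + 56/27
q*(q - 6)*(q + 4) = q^3 - 2*q^2 - 24*q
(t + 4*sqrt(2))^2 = t^2 + 8*sqrt(2)*t + 32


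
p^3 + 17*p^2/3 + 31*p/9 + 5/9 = (p + 1/3)^2*(p + 5)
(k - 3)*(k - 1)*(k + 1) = k^3 - 3*k^2 - k + 3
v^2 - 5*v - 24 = (v - 8)*(v + 3)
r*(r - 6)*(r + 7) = r^3 + r^2 - 42*r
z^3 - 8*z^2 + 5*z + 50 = (z - 5)^2*(z + 2)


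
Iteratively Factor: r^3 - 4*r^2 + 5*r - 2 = (r - 1)*(r^2 - 3*r + 2) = (r - 2)*(r - 1)*(r - 1)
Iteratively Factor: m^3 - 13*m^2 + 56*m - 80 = (m - 4)*(m^2 - 9*m + 20) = (m - 5)*(m - 4)*(m - 4)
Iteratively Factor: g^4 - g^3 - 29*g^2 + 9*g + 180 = (g - 5)*(g^3 + 4*g^2 - 9*g - 36) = (g - 5)*(g + 3)*(g^2 + g - 12) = (g - 5)*(g - 3)*(g + 3)*(g + 4)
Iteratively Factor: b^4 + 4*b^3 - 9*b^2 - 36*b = (b + 3)*(b^3 + b^2 - 12*b) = (b - 3)*(b + 3)*(b^2 + 4*b) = b*(b - 3)*(b + 3)*(b + 4)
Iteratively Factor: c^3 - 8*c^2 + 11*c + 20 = (c + 1)*(c^2 - 9*c + 20) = (c - 4)*(c + 1)*(c - 5)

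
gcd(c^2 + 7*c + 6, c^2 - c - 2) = c + 1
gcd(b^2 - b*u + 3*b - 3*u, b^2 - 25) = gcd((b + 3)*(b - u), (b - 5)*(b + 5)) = 1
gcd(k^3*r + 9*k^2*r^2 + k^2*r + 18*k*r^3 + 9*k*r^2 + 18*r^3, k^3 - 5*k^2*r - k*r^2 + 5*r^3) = 1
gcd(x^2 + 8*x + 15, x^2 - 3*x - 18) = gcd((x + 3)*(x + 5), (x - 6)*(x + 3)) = x + 3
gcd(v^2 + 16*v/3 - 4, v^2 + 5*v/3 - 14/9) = v - 2/3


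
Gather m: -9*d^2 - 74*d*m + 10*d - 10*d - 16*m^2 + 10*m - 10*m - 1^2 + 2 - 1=-9*d^2 - 74*d*m - 16*m^2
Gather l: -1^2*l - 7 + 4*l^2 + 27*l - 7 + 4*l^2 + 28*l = 8*l^2 + 54*l - 14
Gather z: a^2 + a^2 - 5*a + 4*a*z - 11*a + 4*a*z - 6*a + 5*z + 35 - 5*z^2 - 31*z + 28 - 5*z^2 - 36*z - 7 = 2*a^2 - 22*a - 10*z^2 + z*(8*a - 62) + 56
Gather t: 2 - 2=0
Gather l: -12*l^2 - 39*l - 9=-12*l^2 - 39*l - 9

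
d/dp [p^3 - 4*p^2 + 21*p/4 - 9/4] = 3*p^2 - 8*p + 21/4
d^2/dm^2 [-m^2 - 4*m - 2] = -2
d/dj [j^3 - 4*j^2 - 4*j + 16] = 3*j^2 - 8*j - 4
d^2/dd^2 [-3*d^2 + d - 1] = -6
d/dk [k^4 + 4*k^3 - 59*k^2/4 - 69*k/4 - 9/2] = 4*k^3 + 12*k^2 - 59*k/2 - 69/4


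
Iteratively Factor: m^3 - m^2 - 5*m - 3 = (m + 1)*(m^2 - 2*m - 3) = (m - 3)*(m + 1)*(m + 1)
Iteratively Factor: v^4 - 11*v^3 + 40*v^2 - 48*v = (v - 4)*(v^3 - 7*v^2 + 12*v) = (v - 4)*(v - 3)*(v^2 - 4*v) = (v - 4)^2*(v - 3)*(v)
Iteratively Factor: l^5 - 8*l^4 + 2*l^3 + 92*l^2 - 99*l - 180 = (l - 5)*(l^4 - 3*l^3 - 13*l^2 + 27*l + 36) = (l - 5)*(l - 3)*(l^3 - 13*l - 12) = (l - 5)*(l - 3)*(l + 3)*(l^2 - 3*l - 4) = (l - 5)*(l - 3)*(l + 1)*(l + 3)*(l - 4)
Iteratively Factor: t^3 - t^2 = (t)*(t^2 - t) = t*(t - 1)*(t)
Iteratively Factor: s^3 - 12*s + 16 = (s - 2)*(s^2 + 2*s - 8) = (s - 2)*(s + 4)*(s - 2)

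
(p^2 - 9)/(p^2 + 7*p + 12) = (p - 3)/(p + 4)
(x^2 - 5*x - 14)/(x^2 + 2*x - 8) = (x^2 - 5*x - 14)/(x^2 + 2*x - 8)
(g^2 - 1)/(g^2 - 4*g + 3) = (g + 1)/(g - 3)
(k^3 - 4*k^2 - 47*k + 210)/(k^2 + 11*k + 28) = (k^2 - 11*k + 30)/(k + 4)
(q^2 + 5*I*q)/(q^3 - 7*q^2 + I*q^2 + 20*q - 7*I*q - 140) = q/(q^2 - q*(7 + 4*I) + 28*I)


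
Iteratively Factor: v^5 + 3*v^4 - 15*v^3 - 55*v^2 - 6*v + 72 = (v + 3)*(v^4 - 15*v^2 - 10*v + 24) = (v - 1)*(v + 3)*(v^3 + v^2 - 14*v - 24) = (v - 1)*(v + 2)*(v + 3)*(v^2 - v - 12) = (v - 1)*(v + 2)*(v + 3)^2*(v - 4)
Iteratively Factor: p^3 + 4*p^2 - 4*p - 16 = (p - 2)*(p^2 + 6*p + 8) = (p - 2)*(p + 2)*(p + 4)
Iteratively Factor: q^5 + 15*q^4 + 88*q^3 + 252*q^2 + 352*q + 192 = (q + 4)*(q^4 + 11*q^3 + 44*q^2 + 76*q + 48) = (q + 3)*(q + 4)*(q^3 + 8*q^2 + 20*q + 16) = (q + 2)*(q + 3)*(q + 4)*(q^2 + 6*q + 8) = (q + 2)^2*(q + 3)*(q + 4)*(q + 4)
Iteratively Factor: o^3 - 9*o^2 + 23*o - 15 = (o - 3)*(o^2 - 6*o + 5) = (o - 3)*(o - 1)*(o - 5)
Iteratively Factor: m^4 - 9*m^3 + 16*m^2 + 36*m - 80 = (m - 2)*(m^3 - 7*m^2 + 2*m + 40) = (m - 5)*(m - 2)*(m^2 - 2*m - 8) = (m - 5)*(m - 2)*(m + 2)*(m - 4)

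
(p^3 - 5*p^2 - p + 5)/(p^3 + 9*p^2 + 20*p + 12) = (p^2 - 6*p + 5)/(p^2 + 8*p + 12)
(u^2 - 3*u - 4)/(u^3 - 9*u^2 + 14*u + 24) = 1/(u - 6)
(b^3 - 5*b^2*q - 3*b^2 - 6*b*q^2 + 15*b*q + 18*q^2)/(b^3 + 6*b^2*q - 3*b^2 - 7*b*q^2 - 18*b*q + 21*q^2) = (-b^2 + 5*b*q + 6*q^2)/(-b^2 - 6*b*q + 7*q^2)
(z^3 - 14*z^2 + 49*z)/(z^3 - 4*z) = (z^2 - 14*z + 49)/(z^2 - 4)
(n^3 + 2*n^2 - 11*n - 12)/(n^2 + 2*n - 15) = (n^2 + 5*n + 4)/(n + 5)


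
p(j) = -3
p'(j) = 0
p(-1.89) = -3.00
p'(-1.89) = 0.00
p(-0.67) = -3.00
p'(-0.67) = 0.00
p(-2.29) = -3.00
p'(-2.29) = 0.00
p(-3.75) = -3.00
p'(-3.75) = 0.00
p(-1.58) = -3.00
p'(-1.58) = 0.00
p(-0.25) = -3.00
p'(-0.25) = 0.00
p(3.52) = -3.00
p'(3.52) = 0.00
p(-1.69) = -3.00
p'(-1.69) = 0.00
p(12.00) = -3.00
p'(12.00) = 0.00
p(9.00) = -3.00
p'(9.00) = 0.00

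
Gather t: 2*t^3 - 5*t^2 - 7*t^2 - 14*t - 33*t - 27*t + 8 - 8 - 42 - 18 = 2*t^3 - 12*t^2 - 74*t - 60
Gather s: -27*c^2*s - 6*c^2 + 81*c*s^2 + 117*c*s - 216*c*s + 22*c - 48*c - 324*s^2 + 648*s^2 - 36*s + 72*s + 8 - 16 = -6*c^2 - 26*c + s^2*(81*c + 324) + s*(-27*c^2 - 99*c + 36) - 8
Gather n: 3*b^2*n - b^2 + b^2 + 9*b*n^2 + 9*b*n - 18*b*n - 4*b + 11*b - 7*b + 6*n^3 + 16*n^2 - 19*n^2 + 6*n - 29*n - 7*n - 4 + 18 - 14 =6*n^3 + n^2*(9*b - 3) + n*(3*b^2 - 9*b - 30)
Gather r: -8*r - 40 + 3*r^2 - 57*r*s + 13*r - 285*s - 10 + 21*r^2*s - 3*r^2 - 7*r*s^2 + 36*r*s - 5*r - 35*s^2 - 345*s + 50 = 21*r^2*s + r*(-7*s^2 - 21*s) - 35*s^2 - 630*s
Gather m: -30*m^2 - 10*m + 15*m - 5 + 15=-30*m^2 + 5*m + 10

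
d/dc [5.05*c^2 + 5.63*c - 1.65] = 10.1*c + 5.63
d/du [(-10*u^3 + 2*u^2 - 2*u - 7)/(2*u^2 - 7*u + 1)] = (-20*u^4 + 140*u^3 - 40*u^2 + 32*u - 51)/(4*u^4 - 28*u^3 + 53*u^2 - 14*u + 1)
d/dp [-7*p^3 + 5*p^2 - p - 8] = -21*p^2 + 10*p - 1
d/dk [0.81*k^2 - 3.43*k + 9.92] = 1.62*k - 3.43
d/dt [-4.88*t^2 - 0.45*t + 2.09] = -9.76*t - 0.45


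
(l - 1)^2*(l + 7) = l^3 + 5*l^2 - 13*l + 7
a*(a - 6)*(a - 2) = a^3 - 8*a^2 + 12*a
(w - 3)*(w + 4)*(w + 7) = w^3 + 8*w^2 - 5*w - 84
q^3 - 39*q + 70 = (q - 5)*(q - 2)*(q + 7)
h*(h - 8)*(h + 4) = h^3 - 4*h^2 - 32*h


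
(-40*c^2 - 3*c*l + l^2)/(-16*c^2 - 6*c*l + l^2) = (5*c + l)/(2*c + l)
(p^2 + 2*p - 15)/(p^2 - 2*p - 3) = (p + 5)/(p + 1)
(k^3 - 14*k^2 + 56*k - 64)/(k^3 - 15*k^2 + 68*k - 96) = (k - 2)/(k - 3)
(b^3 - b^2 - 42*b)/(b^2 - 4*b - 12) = b*(-b^2 + b + 42)/(-b^2 + 4*b + 12)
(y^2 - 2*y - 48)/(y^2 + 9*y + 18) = (y - 8)/(y + 3)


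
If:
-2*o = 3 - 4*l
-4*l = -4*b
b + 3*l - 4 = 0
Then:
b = 1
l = 1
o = 1/2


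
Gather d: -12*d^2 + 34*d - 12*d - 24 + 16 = -12*d^2 + 22*d - 8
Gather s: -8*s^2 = -8*s^2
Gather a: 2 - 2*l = 2 - 2*l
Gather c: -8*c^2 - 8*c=-8*c^2 - 8*c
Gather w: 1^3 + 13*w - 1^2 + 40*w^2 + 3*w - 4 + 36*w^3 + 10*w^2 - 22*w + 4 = 36*w^3 + 50*w^2 - 6*w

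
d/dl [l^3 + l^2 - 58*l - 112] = 3*l^2 + 2*l - 58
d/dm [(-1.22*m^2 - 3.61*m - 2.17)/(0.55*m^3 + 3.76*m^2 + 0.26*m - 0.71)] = (0.671*m^4 + 3.971*m^3 + 16.8369*m^2 + 18.0508*m + 3.1273)/(0.3025*m^6 + 4.136*m^5 + 14.4236*m^4 + 1.1742*m^3 - 5.2716*m^2 - 0.3692*m + 0.5041)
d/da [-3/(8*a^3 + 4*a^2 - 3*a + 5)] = 3*(24*a^2 + 8*a - 3)/(8*a^3 + 4*a^2 - 3*a + 5)^2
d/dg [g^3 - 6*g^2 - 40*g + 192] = 3*g^2 - 12*g - 40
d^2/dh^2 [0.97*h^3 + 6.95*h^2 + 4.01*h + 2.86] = 5.82*h + 13.9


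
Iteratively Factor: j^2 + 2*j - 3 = (j + 3)*(j - 1)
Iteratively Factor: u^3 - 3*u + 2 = (u - 1)*(u^2 + u - 2) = (u - 1)*(u + 2)*(u - 1)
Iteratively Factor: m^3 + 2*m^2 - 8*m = (m - 2)*(m^2 + 4*m) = m*(m - 2)*(m + 4)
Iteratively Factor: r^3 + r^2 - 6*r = (r - 2)*(r^2 + 3*r) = (r - 2)*(r + 3)*(r)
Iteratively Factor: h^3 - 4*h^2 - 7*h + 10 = (h + 2)*(h^2 - 6*h + 5) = (h - 1)*(h + 2)*(h - 5)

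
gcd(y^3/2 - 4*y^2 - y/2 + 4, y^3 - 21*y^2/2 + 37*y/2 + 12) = y - 8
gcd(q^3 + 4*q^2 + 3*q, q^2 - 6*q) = q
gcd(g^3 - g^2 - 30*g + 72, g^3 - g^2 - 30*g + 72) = g^3 - g^2 - 30*g + 72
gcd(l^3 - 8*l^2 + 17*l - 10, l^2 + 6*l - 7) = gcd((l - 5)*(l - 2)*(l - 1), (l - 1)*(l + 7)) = l - 1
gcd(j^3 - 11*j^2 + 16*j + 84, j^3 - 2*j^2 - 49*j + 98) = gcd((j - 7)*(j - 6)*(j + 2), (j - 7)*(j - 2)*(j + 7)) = j - 7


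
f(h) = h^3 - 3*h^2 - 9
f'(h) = 3*h^2 - 6*h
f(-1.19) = -14.93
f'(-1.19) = 11.39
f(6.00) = 99.00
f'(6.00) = 72.00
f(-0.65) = -10.54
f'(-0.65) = 5.17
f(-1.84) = -25.39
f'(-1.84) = 21.20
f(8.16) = 334.58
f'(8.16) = 150.80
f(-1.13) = -14.27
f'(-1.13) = 10.61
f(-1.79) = -24.35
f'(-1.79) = 20.35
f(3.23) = -6.60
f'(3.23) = 11.92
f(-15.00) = -4059.00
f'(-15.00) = 765.00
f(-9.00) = -981.00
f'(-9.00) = 297.00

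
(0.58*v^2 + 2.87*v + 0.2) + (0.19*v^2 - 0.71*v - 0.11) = 0.77*v^2 + 2.16*v + 0.09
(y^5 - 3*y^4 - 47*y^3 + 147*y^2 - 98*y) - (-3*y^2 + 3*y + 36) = y^5 - 3*y^4 - 47*y^3 + 150*y^2 - 101*y - 36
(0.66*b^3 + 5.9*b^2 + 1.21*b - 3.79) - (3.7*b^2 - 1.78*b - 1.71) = 0.66*b^3 + 2.2*b^2 + 2.99*b - 2.08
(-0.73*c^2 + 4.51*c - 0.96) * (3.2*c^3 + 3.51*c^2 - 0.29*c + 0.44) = -2.336*c^5 + 11.8697*c^4 + 12.9698*c^3 - 4.9987*c^2 + 2.2628*c - 0.4224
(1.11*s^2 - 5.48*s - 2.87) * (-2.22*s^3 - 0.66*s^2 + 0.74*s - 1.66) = -2.4642*s^5 + 11.433*s^4 + 10.8096*s^3 - 4.0036*s^2 + 6.973*s + 4.7642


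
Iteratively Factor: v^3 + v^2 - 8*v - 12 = (v - 3)*(v^2 + 4*v + 4) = (v - 3)*(v + 2)*(v + 2)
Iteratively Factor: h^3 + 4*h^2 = (h)*(h^2 + 4*h) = h^2*(h + 4)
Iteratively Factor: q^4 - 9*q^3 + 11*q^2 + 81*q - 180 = (q - 5)*(q^3 - 4*q^2 - 9*q + 36) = (q - 5)*(q - 4)*(q^2 - 9) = (q - 5)*(q - 4)*(q + 3)*(q - 3)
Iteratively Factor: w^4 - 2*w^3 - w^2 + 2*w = (w + 1)*(w^3 - 3*w^2 + 2*w) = (w - 1)*(w + 1)*(w^2 - 2*w) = (w - 2)*(w - 1)*(w + 1)*(w)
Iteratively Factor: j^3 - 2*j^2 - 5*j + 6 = (j - 3)*(j^2 + j - 2) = (j - 3)*(j + 2)*(j - 1)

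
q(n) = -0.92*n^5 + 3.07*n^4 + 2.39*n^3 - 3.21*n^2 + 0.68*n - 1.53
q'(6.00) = -3088.84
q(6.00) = -2771.97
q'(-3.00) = -619.69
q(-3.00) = 375.24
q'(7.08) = -6885.48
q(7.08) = -7962.00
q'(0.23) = -0.28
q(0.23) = -1.51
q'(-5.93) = -7958.06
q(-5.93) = 9925.68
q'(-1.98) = -124.52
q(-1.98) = 41.17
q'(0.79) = 4.35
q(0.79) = -0.91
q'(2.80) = 25.75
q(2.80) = 58.04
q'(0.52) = 0.67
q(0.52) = -1.52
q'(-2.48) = -300.61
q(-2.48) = 143.02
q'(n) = -4.6*n^4 + 12.28*n^3 + 7.17*n^2 - 6.42*n + 0.68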